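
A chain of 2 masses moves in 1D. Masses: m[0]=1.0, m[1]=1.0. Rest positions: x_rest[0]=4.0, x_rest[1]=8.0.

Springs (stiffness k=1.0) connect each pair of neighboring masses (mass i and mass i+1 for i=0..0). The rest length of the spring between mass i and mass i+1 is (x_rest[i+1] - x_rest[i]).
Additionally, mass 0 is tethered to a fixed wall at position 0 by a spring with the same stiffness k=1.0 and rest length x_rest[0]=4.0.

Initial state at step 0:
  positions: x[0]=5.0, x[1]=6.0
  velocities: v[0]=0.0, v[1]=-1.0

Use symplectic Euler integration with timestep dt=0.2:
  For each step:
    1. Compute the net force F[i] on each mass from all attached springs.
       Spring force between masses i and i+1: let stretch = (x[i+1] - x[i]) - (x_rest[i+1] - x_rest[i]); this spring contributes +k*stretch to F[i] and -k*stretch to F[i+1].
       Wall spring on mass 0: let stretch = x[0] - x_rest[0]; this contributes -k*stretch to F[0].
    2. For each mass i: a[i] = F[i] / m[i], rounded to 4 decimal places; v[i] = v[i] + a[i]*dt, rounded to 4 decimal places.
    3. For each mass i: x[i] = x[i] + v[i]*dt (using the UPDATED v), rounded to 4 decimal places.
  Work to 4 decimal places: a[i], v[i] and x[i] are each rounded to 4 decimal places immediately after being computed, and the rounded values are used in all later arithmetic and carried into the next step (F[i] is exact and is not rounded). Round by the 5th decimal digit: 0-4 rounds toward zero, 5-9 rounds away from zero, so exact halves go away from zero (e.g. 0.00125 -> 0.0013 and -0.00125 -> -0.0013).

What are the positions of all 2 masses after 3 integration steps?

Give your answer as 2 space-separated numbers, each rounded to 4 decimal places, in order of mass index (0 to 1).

Answer: 4.0951 6.0965

Derivation:
Step 0: x=[5.0000 6.0000] v=[0.0000 -1.0000]
Step 1: x=[4.8400 5.9200] v=[-0.8000 -0.4000]
Step 2: x=[4.5296 5.9568] v=[-1.5520 0.1840]
Step 3: x=[4.0951 6.0965] v=[-2.1725 0.6986]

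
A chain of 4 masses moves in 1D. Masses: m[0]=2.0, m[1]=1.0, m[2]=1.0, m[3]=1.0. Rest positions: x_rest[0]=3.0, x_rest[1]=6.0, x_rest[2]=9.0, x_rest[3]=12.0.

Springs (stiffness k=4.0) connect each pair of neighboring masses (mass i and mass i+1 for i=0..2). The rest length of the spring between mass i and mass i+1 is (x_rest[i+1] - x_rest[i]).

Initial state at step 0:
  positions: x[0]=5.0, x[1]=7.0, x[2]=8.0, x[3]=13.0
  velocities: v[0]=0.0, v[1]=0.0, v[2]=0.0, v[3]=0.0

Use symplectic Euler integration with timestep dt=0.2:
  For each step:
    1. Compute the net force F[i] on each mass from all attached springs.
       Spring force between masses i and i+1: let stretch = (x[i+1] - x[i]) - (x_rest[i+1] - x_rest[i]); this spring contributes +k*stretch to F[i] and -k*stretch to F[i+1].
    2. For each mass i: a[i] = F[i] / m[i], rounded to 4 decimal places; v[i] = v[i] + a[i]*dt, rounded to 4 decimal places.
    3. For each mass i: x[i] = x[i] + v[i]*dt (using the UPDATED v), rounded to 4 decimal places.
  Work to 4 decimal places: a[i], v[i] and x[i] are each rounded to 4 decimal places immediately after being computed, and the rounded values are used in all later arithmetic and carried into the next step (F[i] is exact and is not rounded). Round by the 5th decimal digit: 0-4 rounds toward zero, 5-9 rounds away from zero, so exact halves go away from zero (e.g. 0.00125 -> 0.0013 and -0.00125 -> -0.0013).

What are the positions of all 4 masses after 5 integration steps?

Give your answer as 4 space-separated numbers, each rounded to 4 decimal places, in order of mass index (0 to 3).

Step 0: x=[5.0000 7.0000 8.0000 13.0000] v=[0.0000 0.0000 0.0000 0.0000]
Step 1: x=[4.9200 6.8400 8.6400 12.6800] v=[-0.4000 -0.8000 3.2000 -1.6000]
Step 2: x=[4.7536 6.6608 9.6384 12.1936] v=[-0.8320 -0.8960 4.9920 -2.4320]
Step 3: x=[4.4998 6.6529 10.5692 11.7784] v=[-1.2691 -0.0397 4.6541 -2.0762]
Step 4: x=[4.1782 6.9271 11.0669 11.6497] v=[-1.6079 1.3709 2.4884 -0.6436]
Step 5: x=[3.8365 7.4238 10.9955 11.9077] v=[-1.7083 2.4836 -0.3572 1.2902]

Answer: 3.8365 7.4238 10.9955 11.9077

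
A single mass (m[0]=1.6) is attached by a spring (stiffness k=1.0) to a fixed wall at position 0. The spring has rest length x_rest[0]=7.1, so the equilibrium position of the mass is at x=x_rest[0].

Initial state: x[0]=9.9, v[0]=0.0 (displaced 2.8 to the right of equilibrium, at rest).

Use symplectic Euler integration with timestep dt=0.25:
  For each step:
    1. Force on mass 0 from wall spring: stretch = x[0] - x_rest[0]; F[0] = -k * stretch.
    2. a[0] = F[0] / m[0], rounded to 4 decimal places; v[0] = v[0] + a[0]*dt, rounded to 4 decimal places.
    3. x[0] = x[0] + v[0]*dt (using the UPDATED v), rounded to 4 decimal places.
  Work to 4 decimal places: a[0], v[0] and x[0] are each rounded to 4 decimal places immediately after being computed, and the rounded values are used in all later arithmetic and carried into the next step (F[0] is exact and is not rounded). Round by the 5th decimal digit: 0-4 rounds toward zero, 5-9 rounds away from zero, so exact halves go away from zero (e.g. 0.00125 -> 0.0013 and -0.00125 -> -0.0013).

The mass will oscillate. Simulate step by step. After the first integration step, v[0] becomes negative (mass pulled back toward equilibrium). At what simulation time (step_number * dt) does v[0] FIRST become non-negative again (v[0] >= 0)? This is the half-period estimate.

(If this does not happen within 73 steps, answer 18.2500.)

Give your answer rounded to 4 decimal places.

Step 0: x=[9.9000] v=[0.0000]
Step 1: x=[9.7906] v=[-0.4375]
Step 2: x=[9.5761] v=[-0.8579]
Step 3: x=[9.2649] v=[-1.2448]
Step 4: x=[8.8691] v=[-1.5831]
Step 5: x=[8.4042] v=[-1.8595]
Step 6: x=[7.8884] v=[-2.0633]
Step 7: x=[7.3418] v=[-2.1865]
Step 8: x=[6.7857] v=[-2.2243]
Step 9: x=[6.2419] v=[-2.1752]
Step 10: x=[5.7316] v=[-2.0411]
Step 11: x=[5.2748] v=[-1.8273]
Step 12: x=[4.8893] v=[-1.5421]
Step 13: x=[4.5901] v=[-1.1967]
Step 14: x=[4.3890] v=[-0.8045]
Step 15: x=[4.2938] v=[-0.3809]
Step 16: x=[4.3082] v=[0.0576]
First v>=0 after going negative at step 16, time=4.0000

Answer: 4.0000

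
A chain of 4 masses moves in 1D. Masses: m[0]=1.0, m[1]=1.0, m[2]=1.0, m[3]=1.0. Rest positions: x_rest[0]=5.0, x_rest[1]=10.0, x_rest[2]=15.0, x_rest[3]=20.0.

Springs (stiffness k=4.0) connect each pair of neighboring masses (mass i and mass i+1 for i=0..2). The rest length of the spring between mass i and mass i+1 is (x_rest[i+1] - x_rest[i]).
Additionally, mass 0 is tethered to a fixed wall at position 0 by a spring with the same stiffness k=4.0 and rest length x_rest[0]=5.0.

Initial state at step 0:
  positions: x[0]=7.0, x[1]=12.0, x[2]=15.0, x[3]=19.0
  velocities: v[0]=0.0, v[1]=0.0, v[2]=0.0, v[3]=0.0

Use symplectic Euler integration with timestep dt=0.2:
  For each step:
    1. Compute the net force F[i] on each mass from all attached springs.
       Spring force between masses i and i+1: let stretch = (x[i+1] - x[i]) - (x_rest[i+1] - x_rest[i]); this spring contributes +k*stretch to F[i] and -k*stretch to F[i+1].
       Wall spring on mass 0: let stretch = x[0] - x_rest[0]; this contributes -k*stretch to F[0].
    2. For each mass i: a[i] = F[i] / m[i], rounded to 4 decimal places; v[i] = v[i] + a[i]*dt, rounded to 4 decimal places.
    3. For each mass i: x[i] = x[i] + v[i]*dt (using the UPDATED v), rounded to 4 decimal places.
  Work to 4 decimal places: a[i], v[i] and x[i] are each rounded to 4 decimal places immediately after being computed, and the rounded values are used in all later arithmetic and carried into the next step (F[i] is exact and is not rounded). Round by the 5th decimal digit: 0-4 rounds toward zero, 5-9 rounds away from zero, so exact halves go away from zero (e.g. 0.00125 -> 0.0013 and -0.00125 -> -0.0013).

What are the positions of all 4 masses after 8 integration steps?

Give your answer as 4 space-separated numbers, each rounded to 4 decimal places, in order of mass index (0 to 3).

Step 0: x=[7.0000 12.0000 15.0000 19.0000] v=[0.0000 0.0000 0.0000 0.0000]
Step 1: x=[6.6800 11.6800 15.1600 19.1600] v=[-1.6000 -1.6000 0.8000 0.8000]
Step 2: x=[6.0912 11.1168 15.4032 19.4800] v=[-2.9440 -2.8160 1.2160 1.6000]
Step 3: x=[5.3319 10.4353 15.6129 19.9477] v=[-3.7965 -3.4074 1.0483 2.3386]
Step 4: x=[4.5360 9.7657 15.6877 20.5219] v=[-3.9793 -3.3480 0.3741 2.8708]
Step 5: x=[3.8511 9.2069 15.5885 21.1226] v=[-3.4243 -2.7942 -0.4961 3.0034]
Step 6: x=[3.4070 8.8122 15.3537 21.6378] v=[-2.2205 -1.9736 -1.1741 2.5761]
Step 7: x=[3.2826 8.5993 15.0777 21.9476] v=[-0.6219 -1.0646 -1.3800 1.5488]
Step 8: x=[3.4837 8.5723 14.8643 21.9582] v=[1.0054 -0.1352 -1.0668 0.0529]

Answer: 3.4837 8.5723 14.8643 21.9582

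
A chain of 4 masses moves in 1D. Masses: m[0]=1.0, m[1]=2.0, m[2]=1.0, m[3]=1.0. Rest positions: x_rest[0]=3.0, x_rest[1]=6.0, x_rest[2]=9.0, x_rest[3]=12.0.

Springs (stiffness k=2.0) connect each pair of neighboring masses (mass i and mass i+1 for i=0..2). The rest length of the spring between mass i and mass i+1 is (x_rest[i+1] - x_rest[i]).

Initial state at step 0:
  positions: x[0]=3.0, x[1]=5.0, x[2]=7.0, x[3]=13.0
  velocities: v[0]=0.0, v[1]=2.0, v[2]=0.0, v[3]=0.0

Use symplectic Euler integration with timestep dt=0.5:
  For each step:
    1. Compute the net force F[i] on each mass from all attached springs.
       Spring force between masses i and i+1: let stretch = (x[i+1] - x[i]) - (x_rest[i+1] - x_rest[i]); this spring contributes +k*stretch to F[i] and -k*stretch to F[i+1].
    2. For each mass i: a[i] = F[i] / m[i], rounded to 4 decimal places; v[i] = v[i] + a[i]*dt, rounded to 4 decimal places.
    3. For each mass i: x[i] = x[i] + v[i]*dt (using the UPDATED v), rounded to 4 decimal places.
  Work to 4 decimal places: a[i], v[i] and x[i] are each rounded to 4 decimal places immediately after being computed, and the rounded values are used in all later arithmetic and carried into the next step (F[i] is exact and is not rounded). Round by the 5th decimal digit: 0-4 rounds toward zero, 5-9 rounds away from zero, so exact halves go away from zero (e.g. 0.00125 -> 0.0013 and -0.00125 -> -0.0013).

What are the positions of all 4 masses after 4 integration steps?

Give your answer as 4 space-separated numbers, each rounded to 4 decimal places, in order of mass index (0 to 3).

Step 0: x=[3.0000 5.0000 7.0000 13.0000] v=[0.0000 2.0000 0.0000 0.0000]
Step 1: x=[2.5000 6.0000 9.0000 11.5000] v=[-1.0000 2.0000 4.0000 -3.0000]
Step 2: x=[2.2500 6.8750 10.7500 10.2500] v=[-0.5000 1.7500 3.5000 -2.5000]
Step 3: x=[2.8125 7.5625 10.3125 10.7500] v=[1.1250 1.3750 -0.8750 1.0000]
Step 4: x=[4.2500 7.7500 8.7188 12.5313] v=[2.8750 0.3750 -3.1875 3.5625]

Answer: 4.2500 7.7500 8.7188 12.5313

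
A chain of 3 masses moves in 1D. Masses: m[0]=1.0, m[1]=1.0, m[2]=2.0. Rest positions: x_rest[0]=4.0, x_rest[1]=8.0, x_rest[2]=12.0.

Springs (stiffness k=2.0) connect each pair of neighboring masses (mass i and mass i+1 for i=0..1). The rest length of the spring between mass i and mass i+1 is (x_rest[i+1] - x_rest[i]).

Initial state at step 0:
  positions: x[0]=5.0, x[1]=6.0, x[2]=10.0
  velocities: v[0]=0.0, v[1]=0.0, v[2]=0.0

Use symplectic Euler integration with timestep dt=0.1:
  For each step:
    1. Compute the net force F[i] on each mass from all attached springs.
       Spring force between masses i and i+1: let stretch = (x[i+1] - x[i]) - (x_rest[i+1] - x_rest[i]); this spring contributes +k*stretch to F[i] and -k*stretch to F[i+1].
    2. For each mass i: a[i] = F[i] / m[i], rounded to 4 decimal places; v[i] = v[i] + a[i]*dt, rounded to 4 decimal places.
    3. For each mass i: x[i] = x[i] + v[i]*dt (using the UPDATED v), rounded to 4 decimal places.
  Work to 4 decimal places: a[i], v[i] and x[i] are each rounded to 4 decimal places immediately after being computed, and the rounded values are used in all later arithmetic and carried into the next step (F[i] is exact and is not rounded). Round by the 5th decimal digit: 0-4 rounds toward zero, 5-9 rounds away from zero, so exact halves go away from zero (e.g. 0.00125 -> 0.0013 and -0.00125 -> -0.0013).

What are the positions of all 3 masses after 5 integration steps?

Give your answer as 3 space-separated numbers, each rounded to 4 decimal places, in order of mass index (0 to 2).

Answer: 4.1807 6.7796 10.0199

Derivation:
Step 0: x=[5.0000 6.0000 10.0000] v=[0.0000 0.0000 0.0000]
Step 1: x=[4.9400 6.0600 10.0000] v=[-0.6000 0.6000 0.0000]
Step 2: x=[4.8224 6.1764 10.0006] v=[-1.1760 1.1640 0.0060]
Step 3: x=[4.6519 6.3422 10.0030] v=[-1.7052 1.6580 0.0236]
Step 4: x=[4.4352 6.5474 10.0088] v=[-2.1671 2.0521 0.0575]
Step 5: x=[4.1807 6.7796 10.0199] v=[-2.5447 2.3219 0.1114]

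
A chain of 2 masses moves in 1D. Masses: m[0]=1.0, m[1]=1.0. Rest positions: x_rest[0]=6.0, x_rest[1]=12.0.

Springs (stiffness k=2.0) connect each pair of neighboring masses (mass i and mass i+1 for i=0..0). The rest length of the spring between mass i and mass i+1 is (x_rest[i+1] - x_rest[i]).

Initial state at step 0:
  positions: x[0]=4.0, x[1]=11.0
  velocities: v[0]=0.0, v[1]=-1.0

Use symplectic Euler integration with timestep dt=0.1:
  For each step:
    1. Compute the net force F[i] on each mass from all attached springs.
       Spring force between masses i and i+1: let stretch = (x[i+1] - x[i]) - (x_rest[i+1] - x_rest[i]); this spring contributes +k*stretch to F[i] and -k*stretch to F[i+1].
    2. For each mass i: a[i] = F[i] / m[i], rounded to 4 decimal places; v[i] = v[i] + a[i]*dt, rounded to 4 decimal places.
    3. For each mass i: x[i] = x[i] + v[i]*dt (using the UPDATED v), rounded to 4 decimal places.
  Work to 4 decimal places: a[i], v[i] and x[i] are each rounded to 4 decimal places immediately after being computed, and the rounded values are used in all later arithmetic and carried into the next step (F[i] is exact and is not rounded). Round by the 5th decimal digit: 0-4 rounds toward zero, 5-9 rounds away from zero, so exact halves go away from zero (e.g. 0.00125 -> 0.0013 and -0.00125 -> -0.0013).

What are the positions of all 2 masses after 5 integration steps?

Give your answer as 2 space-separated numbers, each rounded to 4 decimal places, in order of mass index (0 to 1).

Answer: 4.2345 10.2655

Derivation:
Step 0: x=[4.0000 11.0000] v=[0.0000 -1.0000]
Step 1: x=[4.0200 10.8800] v=[0.2000 -1.2000]
Step 2: x=[4.0572 10.7428] v=[0.3720 -1.3720]
Step 3: x=[4.1081 10.5919] v=[0.5091 -1.5091]
Step 4: x=[4.1687 10.4313] v=[0.6059 -1.6059]
Step 5: x=[4.2345 10.2655] v=[0.6584 -1.6584]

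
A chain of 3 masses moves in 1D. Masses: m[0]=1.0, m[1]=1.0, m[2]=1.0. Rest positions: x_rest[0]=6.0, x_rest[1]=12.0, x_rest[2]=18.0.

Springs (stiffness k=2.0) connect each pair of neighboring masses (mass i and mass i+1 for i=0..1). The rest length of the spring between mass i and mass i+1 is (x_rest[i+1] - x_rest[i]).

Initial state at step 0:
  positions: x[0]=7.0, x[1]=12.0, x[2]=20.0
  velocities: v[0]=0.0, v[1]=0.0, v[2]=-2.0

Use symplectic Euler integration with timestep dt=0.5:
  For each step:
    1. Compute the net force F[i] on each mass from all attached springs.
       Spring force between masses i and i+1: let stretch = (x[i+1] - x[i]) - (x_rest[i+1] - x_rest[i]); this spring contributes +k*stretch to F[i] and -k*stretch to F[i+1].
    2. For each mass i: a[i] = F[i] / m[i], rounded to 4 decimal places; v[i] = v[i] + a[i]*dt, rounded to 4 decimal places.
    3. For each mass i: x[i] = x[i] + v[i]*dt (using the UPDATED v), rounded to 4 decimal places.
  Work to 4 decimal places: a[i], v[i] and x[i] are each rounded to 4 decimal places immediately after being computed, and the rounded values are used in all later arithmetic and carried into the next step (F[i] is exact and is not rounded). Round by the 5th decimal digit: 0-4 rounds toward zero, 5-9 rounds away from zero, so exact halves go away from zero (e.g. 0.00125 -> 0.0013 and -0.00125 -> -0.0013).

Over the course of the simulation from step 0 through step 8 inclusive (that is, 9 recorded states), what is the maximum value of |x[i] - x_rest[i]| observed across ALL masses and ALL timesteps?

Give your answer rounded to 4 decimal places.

Answer: 2.9921

Derivation:
Step 0: x=[7.0000 12.0000 20.0000] v=[0.0000 0.0000 -2.0000]
Step 1: x=[6.5000 13.5000 18.0000] v=[-1.0000 3.0000 -4.0000]
Step 2: x=[6.5000 13.7500 16.7500] v=[0.0000 0.5000 -2.5000]
Step 3: x=[7.1250 11.8750 17.0000] v=[1.2500 -3.7500 0.5000]
Step 4: x=[7.1250 10.1875 17.6875] v=[0.0000 -3.3750 1.3750]
Step 5: x=[5.6563 10.7188 17.6250] v=[-2.9375 1.0625 -0.1250]
Step 6: x=[3.7188 12.1719 17.1094] v=[-3.8750 2.9062 -1.0312]
Step 7: x=[3.0079 11.8672 17.1251] v=[-1.4219 -0.6094 0.0313]
Step 8: x=[3.7266 9.7618 17.5118] v=[1.4374 -4.2108 0.7734]
Max displacement = 2.9921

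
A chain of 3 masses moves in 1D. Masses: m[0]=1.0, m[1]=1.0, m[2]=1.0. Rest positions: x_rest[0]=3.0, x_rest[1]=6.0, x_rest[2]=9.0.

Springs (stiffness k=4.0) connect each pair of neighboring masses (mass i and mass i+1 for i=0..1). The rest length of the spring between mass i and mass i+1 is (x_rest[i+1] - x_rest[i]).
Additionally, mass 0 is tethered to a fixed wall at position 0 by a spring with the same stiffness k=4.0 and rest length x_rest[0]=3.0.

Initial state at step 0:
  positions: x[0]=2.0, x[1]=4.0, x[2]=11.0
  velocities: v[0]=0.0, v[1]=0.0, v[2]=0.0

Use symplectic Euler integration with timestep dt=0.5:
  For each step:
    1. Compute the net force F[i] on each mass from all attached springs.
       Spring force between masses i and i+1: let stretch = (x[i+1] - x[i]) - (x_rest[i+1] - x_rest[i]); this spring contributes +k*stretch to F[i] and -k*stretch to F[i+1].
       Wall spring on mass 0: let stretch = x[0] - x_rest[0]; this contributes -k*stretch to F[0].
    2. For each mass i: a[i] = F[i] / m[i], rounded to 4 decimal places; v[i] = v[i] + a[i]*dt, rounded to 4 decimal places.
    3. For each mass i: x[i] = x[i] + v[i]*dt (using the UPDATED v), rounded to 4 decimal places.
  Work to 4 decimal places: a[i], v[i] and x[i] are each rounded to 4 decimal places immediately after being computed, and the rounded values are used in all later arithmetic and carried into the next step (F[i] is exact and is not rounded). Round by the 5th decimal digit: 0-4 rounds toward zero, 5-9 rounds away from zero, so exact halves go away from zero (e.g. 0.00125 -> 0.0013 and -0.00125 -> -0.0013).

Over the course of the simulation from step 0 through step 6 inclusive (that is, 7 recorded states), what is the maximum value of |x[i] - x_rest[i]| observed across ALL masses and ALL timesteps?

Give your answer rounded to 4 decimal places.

Answer: 4.0000

Derivation:
Step 0: x=[2.0000 4.0000 11.0000] v=[0.0000 0.0000 0.0000]
Step 1: x=[2.0000 9.0000 7.0000] v=[0.0000 10.0000 -8.0000]
Step 2: x=[7.0000 5.0000 8.0000] v=[10.0000 -8.0000 2.0000]
Step 3: x=[3.0000 6.0000 9.0000] v=[-8.0000 2.0000 2.0000]
Step 4: x=[-1.0000 7.0000 10.0000] v=[-8.0000 2.0000 2.0000]
Step 5: x=[4.0000 3.0000 11.0000] v=[10.0000 -8.0000 2.0000]
Step 6: x=[4.0000 8.0000 7.0000] v=[0.0000 10.0000 -8.0000]
Max displacement = 4.0000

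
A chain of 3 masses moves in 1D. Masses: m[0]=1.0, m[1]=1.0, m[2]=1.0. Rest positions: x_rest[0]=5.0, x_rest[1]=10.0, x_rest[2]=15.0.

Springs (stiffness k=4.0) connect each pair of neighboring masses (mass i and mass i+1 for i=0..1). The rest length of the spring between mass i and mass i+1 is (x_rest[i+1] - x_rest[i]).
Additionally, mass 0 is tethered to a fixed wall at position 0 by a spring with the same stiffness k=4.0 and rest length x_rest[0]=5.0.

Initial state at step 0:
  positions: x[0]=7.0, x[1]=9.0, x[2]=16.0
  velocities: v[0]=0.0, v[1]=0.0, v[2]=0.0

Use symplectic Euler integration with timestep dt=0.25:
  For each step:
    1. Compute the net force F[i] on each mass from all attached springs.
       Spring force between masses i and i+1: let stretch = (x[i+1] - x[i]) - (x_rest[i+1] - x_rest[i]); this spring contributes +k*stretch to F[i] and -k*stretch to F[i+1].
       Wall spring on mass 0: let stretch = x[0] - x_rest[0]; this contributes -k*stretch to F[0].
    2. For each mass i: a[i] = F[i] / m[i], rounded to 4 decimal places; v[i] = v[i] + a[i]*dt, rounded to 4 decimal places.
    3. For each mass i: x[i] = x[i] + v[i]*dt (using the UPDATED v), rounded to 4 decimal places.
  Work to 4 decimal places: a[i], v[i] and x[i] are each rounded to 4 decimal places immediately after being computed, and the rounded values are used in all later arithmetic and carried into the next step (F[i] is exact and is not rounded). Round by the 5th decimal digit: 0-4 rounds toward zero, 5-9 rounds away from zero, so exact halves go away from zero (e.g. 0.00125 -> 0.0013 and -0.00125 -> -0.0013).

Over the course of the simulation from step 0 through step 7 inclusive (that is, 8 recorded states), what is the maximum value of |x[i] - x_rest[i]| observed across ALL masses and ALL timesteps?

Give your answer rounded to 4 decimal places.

Step 0: x=[7.0000 9.0000 16.0000] v=[0.0000 0.0000 0.0000]
Step 1: x=[5.7500 10.2500 15.5000] v=[-5.0000 5.0000 -2.0000]
Step 2: x=[4.1875 11.6875 14.9375] v=[-6.2500 5.7500 -2.2500]
Step 3: x=[3.4531 12.0625 14.8125] v=[-2.9375 1.5000 -0.5000]
Step 4: x=[4.0078 10.9727 15.2500] v=[2.2188 -4.3594 1.7500]
Step 5: x=[5.3018 9.2110 15.8682] v=[5.1759 -7.0470 2.4727]
Step 6: x=[6.2476 8.1363 16.0721] v=[3.7833 -4.2990 0.8155]
Step 7: x=[6.1037 8.5733 15.5420] v=[-0.5756 1.7481 -2.1203]
Max displacement = 2.0625

Answer: 2.0625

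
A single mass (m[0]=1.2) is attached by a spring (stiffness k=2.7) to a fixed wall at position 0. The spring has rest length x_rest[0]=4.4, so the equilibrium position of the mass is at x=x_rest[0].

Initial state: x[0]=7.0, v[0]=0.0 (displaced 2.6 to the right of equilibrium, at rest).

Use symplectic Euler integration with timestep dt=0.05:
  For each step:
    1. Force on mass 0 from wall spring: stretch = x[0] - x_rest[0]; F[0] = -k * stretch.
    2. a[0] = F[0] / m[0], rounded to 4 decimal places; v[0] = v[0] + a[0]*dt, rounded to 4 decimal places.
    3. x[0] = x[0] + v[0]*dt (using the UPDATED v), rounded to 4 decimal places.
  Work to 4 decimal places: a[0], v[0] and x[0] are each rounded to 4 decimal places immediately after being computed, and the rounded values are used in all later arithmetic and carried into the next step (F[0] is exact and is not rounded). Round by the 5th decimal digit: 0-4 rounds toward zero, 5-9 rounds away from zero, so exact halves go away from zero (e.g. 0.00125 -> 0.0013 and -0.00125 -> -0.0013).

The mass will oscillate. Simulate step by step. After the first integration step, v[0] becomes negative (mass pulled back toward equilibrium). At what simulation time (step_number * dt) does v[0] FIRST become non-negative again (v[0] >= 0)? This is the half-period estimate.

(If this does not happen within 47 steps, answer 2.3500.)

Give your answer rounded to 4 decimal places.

Step 0: x=[7.0000] v=[0.0000]
Step 1: x=[6.9854] v=[-0.2925]
Step 2: x=[6.9562] v=[-0.5834]
Step 3: x=[6.9127] v=[-0.8710]
Step 4: x=[6.8550] v=[-1.1537]
Step 5: x=[6.7835] v=[-1.4299]
Step 6: x=[6.6986] v=[-1.6980]
Step 7: x=[6.6008] v=[-1.9566]
Step 8: x=[6.4906] v=[-2.2042]
Step 9: x=[6.3686] v=[-2.4394]
Step 10: x=[6.2356] v=[-2.6609]
Step 11: x=[6.0922] v=[-2.8674]
Step 12: x=[5.9393] v=[-3.0578]
Step 13: x=[5.7778] v=[-3.2310]
Step 14: x=[5.6085] v=[-3.3860]
Step 15: x=[5.4324] v=[-3.5220]
Step 16: x=[5.2505] v=[-3.6381]
Step 17: x=[5.0638] v=[-3.7338]
Step 18: x=[4.8734] v=[-3.8085]
Step 19: x=[4.6803] v=[-3.8618]
Step 20: x=[4.4856] v=[-3.8933]
Step 21: x=[4.2905] v=[-3.9029]
Step 22: x=[4.0960] v=[-3.8906]
Step 23: x=[3.9032] v=[-3.8564]
Step 24: x=[3.7132] v=[-3.8005]
Step 25: x=[3.5270] v=[-3.7232]
Step 26: x=[3.3458] v=[-3.6250]
Step 27: x=[3.1705] v=[-3.5064]
Step 28: x=[3.0021] v=[-3.3681]
Step 29: x=[2.8416] v=[-3.2108]
Step 30: x=[2.6898] v=[-3.0355]
Step 31: x=[2.5476] v=[-2.8431]
Step 32: x=[2.4159] v=[-2.6347]
Step 33: x=[2.2953] v=[-2.4115]
Step 34: x=[2.1866] v=[-2.1747]
Step 35: x=[2.0903] v=[-1.9257]
Step 36: x=[2.0070] v=[-1.6659]
Step 37: x=[1.9372] v=[-1.3967]
Step 38: x=[1.8812] v=[-1.1196]
Step 39: x=[1.8394] v=[-0.8362]
Step 40: x=[1.8120] v=[-0.5481]
Step 41: x=[1.7992] v=[-0.2570]
Step 42: x=[1.8010] v=[0.0356]
First v>=0 after going negative at step 42, time=2.1000

Answer: 2.1000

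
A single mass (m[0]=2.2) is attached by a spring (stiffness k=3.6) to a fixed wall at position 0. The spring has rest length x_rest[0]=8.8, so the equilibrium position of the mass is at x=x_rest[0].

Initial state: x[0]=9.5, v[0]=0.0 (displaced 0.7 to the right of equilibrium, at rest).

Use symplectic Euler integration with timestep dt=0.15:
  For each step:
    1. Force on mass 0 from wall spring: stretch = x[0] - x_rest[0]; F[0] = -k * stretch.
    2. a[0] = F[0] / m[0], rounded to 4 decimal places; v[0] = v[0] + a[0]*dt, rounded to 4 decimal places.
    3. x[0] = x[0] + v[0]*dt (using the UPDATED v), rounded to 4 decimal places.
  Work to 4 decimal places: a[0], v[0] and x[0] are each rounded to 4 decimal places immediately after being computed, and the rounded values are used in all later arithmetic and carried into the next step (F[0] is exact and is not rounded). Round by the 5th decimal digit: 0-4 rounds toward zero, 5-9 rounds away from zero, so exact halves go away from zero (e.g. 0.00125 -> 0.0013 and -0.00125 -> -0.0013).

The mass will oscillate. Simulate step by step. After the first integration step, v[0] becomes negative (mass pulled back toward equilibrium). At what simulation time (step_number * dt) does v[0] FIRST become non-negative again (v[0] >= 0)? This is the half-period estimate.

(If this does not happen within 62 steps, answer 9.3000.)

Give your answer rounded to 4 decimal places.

Step 0: x=[9.5000] v=[0.0000]
Step 1: x=[9.4742] v=[-0.1718]
Step 2: x=[9.4236] v=[-0.3373]
Step 3: x=[9.3500] v=[-0.4904]
Step 4: x=[9.2562] v=[-0.6254]
Step 5: x=[9.1456] v=[-0.7374]
Step 6: x=[9.0223] v=[-0.8222]
Step 7: x=[8.8908] v=[-0.8768]
Step 8: x=[8.7559] v=[-0.8991]
Step 9: x=[8.6227] v=[-0.8883]
Step 10: x=[8.4960] v=[-0.8448]
Step 11: x=[8.3805] v=[-0.7702]
Step 12: x=[8.2804] v=[-0.6672]
Step 13: x=[8.1994] v=[-0.5397]
Step 14: x=[8.1406] v=[-0.3923]
Step 15: x=[8.1060] v=[-0.2305]
Step 16: x=[8.0970] v=[-0.0602]
Step 17: x=[8.1139] v=[0.1124]
First v>=0 after going negative at step 17, time=2.5500

Answer: 2.5500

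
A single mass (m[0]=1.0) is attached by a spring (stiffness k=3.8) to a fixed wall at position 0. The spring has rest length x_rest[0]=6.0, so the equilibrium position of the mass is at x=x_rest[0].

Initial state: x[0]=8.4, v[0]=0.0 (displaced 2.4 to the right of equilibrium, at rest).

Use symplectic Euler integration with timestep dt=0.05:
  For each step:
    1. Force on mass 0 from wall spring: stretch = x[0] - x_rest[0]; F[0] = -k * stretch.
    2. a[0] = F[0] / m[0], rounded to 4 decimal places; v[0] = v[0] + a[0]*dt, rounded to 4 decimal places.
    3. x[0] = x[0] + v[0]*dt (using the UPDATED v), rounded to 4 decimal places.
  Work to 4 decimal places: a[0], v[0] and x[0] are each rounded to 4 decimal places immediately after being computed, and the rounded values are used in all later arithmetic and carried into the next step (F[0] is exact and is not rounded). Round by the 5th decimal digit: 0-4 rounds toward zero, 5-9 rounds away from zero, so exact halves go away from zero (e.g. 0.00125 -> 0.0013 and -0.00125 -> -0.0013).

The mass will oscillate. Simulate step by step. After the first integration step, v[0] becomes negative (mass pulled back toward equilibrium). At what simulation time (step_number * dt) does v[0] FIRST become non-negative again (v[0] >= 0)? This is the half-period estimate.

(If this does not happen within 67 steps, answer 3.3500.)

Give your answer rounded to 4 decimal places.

Step 0: x=[8.4000] v=[0.0000]
Step 1: x=[8.3772] v=[-0.4560]
Step 2: x=[8.3318] v=[-0.9077]
Step 3: x=[8.2643] v=[-1.3507]
Step 4: x=[8.1753] v=[-1.7809]
Step 5: x=[8.0656] v=[-2.1942]
Step 6: x=[7.9363] v=[-2.5867]
Step 7: x=[7.7886] v=[-2.9546]
Step 8: x=[7.6239] v=[-3.2944]
Step 9: x=[7.4438] v=[-3.6029]
Step 10: x=[7.2499] v=[-3.8772]
Step 11: x=[7.0442] v=[-4.1147]
Step 12: x=[6.8285] v=[-4.3131]
Step 13: x=[6.6050] v=[-4.4705]
Step 14: x=[6.3757] v=[-4.5855]
Step 15: x=[6.1429] v=[-4.6569]
Step 16: x=[5.9087] v=[-4.6841]
Step 17: x=[5.6754] v=[-4.6668]
Step 18: x=[5.4451] v=[-4.6051]
Step 19: x=[5.2201] v=[-4.4997]
Step 20: x=[5.0025] v=[-4.3515]
Step 21: x=[4.7944] v=[-4.1620]
Step 22: x=[4.5978] v=[-3.9329]
Step 23: x=[4.4145] v=[-3.6665]
Step 24: x=[4.2462] v=[-3.3653]
Step 25: x=[4.0946] v=[-3.0321]
Step 26: x=[3.9611] v=[-2.6701]
Step 27: x=[3.8470] v=[-2.2827]
Step 28: x=[3.7533] v=[-1.8736]
Step 29: x=[3.6810] v=[-1.4467]
Step 30: x=[3.6307] v=[-1.0061]
Step 31: x=[3.6029] v=[-0.5559]
Step 32: x=[3.5979] v=[-0.1005]
Step 33: x=[3.6157] v=[0.3559]
First v>=0 after going negative at step 33, time=1.6500

Answer: 1.6500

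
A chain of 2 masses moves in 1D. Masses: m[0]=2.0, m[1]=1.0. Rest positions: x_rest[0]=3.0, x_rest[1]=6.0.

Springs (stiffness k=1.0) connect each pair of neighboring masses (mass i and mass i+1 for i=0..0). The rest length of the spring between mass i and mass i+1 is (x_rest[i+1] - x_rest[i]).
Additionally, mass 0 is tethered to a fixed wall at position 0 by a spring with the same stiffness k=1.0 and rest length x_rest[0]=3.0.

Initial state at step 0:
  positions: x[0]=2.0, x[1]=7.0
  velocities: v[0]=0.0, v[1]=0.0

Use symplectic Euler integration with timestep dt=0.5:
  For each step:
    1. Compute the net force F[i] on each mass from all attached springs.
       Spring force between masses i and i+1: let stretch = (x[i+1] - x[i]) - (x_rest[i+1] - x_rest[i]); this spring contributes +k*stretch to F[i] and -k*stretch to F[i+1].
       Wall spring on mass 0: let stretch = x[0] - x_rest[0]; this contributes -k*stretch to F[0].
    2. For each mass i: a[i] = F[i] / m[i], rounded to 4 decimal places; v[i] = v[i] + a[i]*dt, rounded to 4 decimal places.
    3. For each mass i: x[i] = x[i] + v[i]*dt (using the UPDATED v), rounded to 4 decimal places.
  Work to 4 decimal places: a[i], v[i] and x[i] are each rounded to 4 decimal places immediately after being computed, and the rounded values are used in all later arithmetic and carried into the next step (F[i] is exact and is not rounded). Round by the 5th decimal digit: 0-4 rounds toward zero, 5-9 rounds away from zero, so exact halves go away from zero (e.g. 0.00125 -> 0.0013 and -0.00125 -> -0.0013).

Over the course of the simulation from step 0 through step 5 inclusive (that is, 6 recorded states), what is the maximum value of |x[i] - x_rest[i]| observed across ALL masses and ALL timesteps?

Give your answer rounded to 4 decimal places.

Answer: 1.3349

Derivation:
Step 0: x=[2.0000 7.0000] v=[0.0000 0.0000]
Step 1: x=[2.3750 6.5000] v=[0.7500 -1.0000]
Step 2: x=[2.9688 5.7188] v=[1.1875 -1.5625]
Step 3: x=[3.5352 5.0001] v=[1.1328 -1.4375]
Step 4: x=[3.8428 4.6651] v=[0.6152 -0.6700]
Step 5: x=[3.7728 4.8746] v=[-0.1400 0.4189]
Max displacement = 1.3349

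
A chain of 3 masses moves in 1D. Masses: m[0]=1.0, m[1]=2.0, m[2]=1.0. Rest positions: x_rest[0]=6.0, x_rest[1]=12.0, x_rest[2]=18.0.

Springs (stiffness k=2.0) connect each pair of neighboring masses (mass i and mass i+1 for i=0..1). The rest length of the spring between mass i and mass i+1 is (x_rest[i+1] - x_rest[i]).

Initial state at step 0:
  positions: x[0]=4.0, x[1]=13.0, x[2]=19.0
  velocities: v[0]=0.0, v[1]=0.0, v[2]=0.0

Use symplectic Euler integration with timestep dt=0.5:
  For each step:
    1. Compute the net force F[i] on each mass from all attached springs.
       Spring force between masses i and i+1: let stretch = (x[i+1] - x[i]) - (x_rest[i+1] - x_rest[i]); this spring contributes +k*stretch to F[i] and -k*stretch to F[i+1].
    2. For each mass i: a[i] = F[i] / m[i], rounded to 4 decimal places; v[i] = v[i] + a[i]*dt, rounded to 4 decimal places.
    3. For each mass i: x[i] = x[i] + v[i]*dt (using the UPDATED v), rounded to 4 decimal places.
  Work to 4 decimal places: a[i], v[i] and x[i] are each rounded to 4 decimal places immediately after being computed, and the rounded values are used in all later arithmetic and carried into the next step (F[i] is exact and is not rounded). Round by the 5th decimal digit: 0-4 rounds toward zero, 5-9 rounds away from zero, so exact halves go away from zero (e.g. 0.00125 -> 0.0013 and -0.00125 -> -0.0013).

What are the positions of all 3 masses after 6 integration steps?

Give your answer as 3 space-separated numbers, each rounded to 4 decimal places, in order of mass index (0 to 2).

Answer: 5.5235 13.0002 17.4766

Derivation:
Step 0: x=[4.0000 13.0000 19.0000] v=[0.0000 0.0000 0.0000]
Step 1: x=[5.5000 12.2500 19.0000] v=[3.0000 -1.5000 0.0000]
Step 2: x=[7.3750 11.5000 18.6250] v=[3.7500 -1.5000 -0.7500]
Step 3: x=[8.3125 11.5000 17.6875] v=[1.8750 0.0000 -1.8750]
Step 4: x=[7.8438 12.2500 16.6563] v=[-0.9375 1.5000 -2.0625]
Step 5: x=[6.5782 13.0001 16.4219] v=[-2.5313 1.5001 -0.4688]
Step 6: x=[5.5235 13.0002 17.4766] v=[-2.1094 0.0001 2.1094]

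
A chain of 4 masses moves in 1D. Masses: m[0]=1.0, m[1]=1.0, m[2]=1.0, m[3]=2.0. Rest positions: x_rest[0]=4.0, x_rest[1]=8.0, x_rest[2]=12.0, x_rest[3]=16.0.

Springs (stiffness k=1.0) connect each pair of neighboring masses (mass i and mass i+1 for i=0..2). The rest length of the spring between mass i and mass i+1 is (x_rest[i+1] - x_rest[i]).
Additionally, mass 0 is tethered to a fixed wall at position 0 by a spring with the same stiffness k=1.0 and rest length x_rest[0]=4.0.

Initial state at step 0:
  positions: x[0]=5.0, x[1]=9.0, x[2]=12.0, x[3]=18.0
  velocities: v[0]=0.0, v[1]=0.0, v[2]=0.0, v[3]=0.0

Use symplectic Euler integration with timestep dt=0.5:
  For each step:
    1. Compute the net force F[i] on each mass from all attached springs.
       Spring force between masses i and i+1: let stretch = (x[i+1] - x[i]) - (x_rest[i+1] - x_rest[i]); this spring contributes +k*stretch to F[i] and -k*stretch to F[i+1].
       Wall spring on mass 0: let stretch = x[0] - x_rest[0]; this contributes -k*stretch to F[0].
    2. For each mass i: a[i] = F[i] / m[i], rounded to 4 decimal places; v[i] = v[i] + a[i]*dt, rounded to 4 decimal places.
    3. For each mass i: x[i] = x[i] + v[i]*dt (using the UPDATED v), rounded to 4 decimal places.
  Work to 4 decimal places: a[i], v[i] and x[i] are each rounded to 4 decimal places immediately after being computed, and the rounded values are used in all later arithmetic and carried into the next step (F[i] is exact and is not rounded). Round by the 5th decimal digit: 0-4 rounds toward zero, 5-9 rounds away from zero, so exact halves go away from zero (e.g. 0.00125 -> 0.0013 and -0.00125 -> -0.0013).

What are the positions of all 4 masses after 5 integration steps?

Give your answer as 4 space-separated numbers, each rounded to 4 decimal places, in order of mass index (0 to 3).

Answer: 3.7344 9.1495 13.3160 16.8743

Derivation:
Step 0: x=[5.0000 9.0000 12.0000 18.0000] v=[0.0000 0.0000 0.0000 0.0000]
Step 1: x=[4.7500 8.7500 12.7500 17.7500] v=[-0.5000 -0.5000 1.5000 -0.5000]
Step 2: x=[4.3125 8.5000 13.7500 17.3750] v=[-0.8750 -0.5000 2.0000 -0.7500]
Step 3: x=[3.8438 8.5157 14.3438 17.0469] v=[-0.9375 0.0313 1.1875 -0.6563]
Step 4: x=[3.5821 8.8204 14.1563 16.8809] v=[-0.5235 0.6094 -0.3750 -0.3321]
Step 5: x=[3.7344 9.1495 13.3160 16.8743] v=[0.3046 0.6582 -1.6807 -0.0133]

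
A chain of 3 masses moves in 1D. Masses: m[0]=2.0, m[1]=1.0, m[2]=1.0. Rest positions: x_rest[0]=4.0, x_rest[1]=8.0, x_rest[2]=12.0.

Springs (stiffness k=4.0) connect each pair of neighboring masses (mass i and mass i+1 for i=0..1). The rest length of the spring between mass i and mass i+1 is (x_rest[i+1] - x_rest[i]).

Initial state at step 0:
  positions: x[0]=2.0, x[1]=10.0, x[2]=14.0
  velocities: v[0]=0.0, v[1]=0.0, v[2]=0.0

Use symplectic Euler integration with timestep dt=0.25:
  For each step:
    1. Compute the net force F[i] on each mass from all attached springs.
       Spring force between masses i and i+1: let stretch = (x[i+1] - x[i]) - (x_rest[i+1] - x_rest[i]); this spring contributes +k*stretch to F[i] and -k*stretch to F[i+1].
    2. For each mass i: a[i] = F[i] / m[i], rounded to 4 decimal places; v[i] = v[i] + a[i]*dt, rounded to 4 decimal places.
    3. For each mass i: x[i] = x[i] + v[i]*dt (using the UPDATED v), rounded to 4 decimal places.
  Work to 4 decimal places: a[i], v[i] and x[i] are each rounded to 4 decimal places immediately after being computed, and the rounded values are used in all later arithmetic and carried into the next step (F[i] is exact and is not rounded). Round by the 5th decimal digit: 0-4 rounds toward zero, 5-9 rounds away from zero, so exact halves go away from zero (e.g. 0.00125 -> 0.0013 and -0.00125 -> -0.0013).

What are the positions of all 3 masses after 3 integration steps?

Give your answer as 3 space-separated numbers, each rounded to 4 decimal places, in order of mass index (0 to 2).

Answer: 4.1641 6.7031 12.9688

Derivation:
Step 0: x=[2.0000 10.0000 14.0000] v=[0.0000 0.0000 0.0000]
Step 1: x=[2.5000 9.0000 14.0000] v=[2.0000 -4.0000 0.0000]
Step 2: x=[3.3125 7.6250 13.7500] v=[3.2500 -5.5000 -1.0000]
Step 3: x=[4.1641 6.7031 12.9688] v=[3.4063 -3.6875 -3.1250]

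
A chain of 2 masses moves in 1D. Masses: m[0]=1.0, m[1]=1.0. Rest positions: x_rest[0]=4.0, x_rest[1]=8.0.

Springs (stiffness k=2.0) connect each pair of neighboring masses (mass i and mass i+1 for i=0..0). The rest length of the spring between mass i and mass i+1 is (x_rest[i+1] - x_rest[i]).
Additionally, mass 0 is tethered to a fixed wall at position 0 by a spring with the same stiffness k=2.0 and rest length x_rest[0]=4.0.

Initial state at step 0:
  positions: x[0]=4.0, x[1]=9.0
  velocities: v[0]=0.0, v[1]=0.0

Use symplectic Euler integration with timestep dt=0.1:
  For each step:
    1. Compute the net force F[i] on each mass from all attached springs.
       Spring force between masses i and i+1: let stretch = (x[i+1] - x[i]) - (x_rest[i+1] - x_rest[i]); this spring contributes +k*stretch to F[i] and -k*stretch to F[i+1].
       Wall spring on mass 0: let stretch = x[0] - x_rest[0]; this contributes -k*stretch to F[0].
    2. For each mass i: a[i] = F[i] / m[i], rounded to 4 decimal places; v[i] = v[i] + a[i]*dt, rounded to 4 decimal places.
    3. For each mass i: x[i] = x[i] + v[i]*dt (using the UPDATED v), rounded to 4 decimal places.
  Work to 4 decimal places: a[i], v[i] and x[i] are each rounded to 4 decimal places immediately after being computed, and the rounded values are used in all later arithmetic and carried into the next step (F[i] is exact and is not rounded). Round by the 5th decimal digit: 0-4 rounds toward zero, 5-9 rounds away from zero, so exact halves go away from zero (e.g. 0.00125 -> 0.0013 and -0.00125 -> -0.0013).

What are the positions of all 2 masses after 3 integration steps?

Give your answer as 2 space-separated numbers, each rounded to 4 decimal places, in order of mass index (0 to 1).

Answer: 4.1141 8.8840

Derivation:
Step 0: x=[4.0000 9.0000] v=[0.0000 0.0000]
Step 1: x=[4.0200 8.9800] v=[0.2000 -0.2000]
Step 2: x=[4.0588 8.9408] v=[0.3880 -0.3920]
Step 3: x=[4.1141 8.8840] v=[0.5526 -0.5684]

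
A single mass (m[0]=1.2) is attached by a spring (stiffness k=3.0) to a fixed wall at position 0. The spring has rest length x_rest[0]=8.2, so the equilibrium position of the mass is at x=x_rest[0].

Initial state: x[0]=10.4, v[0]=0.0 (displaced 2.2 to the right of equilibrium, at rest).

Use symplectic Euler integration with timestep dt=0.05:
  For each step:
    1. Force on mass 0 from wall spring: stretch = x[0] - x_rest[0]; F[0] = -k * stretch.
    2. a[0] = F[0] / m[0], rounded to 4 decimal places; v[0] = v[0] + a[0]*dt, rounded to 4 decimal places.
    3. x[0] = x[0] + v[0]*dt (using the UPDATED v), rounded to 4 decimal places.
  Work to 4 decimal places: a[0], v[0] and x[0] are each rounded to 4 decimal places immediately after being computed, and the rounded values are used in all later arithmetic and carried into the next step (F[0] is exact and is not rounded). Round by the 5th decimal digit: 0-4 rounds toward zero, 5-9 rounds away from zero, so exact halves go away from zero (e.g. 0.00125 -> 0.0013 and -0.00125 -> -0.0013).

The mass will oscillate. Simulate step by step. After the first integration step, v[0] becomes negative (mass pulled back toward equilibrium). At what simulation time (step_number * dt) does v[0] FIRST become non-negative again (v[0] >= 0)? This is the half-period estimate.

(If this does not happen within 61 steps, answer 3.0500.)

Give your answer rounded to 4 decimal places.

Step 0: x=[10.4000] v=[0.0000]
Step 1: x=[10.3863] v=[-0.2750]
Step 2: x=[10.3589] v=[-0.5483]
Step 3: x=[10.3180] v=[-0.8182]
Step 4: x=[10.2639] v=[-1.0830]
Step 5: x=[10.1969] v=[-1.3410]
Step 6: x=[10.1174] v=[-1.5906]
Step 7: x=[10.0259] v=[-1.8303]
Step 8: x=[9.9230] v=[-2.0585]
Step 9: x=[9.8093] v=[-2.2739]
Step 10: x=[9.6855] v=[-2.4751]
Step 11: x=[9.5525] v=[-2.6608]
Step 12: x=[9.4110] v=[-2.8299]
Step 13: x=[9.2619] v=[-2.9813]
Step 14: x=[9.1062] v=[-3.1140]
Step 15: x=[8.9448] v=[-3.2273]
Step 16: x=[8.7788] v=[-3.3204]
Step 17: x=[8.6092] v=[-3.3928]
Step 18: x=[8.4370] v=[-3.4440]
Step 19: x=[8.2633] v=[-3.4736]
Step 20: x=[8.0892] v=[-3.4815]
Step 21: x=[7.9158] v=[-3.4677]
Step 22: x=[7.7442] v=[-3.4322]
Step 23: x=[7.5754] v=[-3.3752]
Step 24: x=[7.4105] v=[-3.2971]
Step 25: x=[7.2506] v=[-3.1984]
Step 26: x=[7.0966] v=[-3.0797]
Step 27: x=[6.9495] v=[-2.9418]
Step 28: x=[6.8102] v=[-2.7855]
Step 29: x=[6.6796] v=[-2.6118]
Step 30: x=[6.5585] v=[-2.4218]
Step 31: x=[6.4477] v=[-2.2166]
Step 32: x=[6.3478] v=[-1.9976]
Step 33: x=[6.2595] v=[-1.7661]
Step 34: x=[6.1833] v=[-1.5235]
Step 35: x=[6.1197] v=[-1.2714]
Step 36: x=[6.0691] v=[-1.0114]
Step 37: x=[6.0319] v=[-0.7450]
Step 38: x=[6.0082] v=[-0.4740]
Step 39: x=[5.9982] v=[-0.2000]
Step 40: x=[6.0020] v=[0.0752]
First v>=0 after going negative at step 40, time=2.0000

Answer: 2.0000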